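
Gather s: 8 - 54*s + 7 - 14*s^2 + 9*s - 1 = -14*s^2 - 45*s + 14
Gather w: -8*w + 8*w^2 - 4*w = 8*w^2 - 12*w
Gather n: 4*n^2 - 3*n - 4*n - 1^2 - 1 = 4*n^2 - 7*n - 2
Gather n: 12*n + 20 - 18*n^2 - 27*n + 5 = -18*n^2 - 15*n + 25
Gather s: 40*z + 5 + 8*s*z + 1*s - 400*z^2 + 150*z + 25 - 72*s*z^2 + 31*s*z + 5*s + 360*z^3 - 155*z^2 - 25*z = s*(-72*z^2 + 39*z + 6) + 360*z^3 - 555*z^2 + 165*z + 30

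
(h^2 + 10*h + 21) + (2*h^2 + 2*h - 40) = 3*h^2 + 12*h - 19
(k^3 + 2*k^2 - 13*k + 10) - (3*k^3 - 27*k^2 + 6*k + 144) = -2*k^3 + 29*k^2 - 19*k - 134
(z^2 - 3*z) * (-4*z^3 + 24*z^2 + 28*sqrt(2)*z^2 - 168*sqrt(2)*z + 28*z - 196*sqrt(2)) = -4*z^5 + 36*z^4 + 28*sqrt(2)*z^4 - 252*sqrt(2)*z^3 - 44*z^3 - 84*z^2 + 308*sqrt(2)*z^2 + 588*sqrt(2)*z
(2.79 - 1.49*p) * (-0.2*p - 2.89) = 0.298*p^2 + 3.7481*p - 8.0631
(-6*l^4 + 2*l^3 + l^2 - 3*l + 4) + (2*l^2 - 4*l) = -6*l^4 + 2*l^3 + 3*l^2 - 7*l + 4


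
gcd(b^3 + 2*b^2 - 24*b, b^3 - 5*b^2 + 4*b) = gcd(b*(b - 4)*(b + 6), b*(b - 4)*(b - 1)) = b^2 - 4*b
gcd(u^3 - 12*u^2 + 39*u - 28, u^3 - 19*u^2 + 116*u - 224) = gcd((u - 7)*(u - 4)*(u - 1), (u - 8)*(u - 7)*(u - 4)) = u^2 - 11*u + 28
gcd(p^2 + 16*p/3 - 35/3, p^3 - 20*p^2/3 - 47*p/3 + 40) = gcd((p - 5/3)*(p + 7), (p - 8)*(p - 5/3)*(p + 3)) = p - 5/3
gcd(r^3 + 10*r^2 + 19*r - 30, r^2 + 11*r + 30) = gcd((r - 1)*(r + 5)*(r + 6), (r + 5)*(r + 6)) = r^2 + 11*r + 30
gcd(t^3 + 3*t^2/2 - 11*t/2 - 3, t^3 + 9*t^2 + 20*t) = 1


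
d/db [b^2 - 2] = 2*b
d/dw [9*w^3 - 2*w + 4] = 27*w^2 - 2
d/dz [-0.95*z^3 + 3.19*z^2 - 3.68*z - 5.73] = -2.85*z^2 + 6.38*z - 3.68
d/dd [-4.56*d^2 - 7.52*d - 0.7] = -9.12*d - 7.52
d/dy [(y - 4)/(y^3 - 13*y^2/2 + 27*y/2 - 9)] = 2*(-4*y^3 + 37*y^2 - 104*y + 90)/(4*y^6 - 52*y^5 + 277*y^4 - 774*y^3 + 1197*y^2 - 972*y + 324)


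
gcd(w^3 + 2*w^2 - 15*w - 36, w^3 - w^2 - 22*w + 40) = w - 4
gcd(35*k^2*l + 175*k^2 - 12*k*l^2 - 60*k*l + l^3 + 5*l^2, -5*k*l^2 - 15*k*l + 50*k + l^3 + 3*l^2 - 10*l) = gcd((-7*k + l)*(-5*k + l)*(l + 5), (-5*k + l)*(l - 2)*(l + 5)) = 5*k*l + 25*k - l^2 - 5*l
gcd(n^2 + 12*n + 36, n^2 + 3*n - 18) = n + 6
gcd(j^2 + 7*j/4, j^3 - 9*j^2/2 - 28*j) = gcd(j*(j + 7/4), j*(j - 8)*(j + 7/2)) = j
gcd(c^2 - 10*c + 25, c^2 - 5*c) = c - 5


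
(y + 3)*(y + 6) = y^2 + 9*y + 18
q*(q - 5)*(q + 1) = q^3 - 4*q^2 - 5*q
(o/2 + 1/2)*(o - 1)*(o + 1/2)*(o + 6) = o^4/2 + 13*o^3/4 + o^2 - 13*o/4 - 3/2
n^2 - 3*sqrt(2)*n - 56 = (n - 7*sqrt(2))*(n + 4*sqrt(2))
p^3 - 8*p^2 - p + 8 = (p - 8)*(p - 1)*(p + 1)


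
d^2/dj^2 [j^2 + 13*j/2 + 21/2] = 2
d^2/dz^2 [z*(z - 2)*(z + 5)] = 6*z + 6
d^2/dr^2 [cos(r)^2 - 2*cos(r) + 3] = 2*cos(r) - 2*cos(2*r)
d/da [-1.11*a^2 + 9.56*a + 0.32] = 9.56 - 2.22*a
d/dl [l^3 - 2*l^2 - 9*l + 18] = 3*l^2 - 4*l - 9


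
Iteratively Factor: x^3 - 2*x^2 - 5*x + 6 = (x + 2)*(x^2 - 4*x + 3) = (x - 1)*(x + 2)*(x - 3)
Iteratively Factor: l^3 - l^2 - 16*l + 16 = (l - 4)*(l^2 + 3*l - 4) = (l - 4)*(l - 1)*(l + 4)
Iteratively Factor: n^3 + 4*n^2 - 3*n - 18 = (n + 3)*(n^2 + n - 6) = (n + 3)^2*(n - 2)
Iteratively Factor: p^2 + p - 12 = (p + 4)*(p - 3)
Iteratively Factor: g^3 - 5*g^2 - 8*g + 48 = (g + 3)*(g^2 - 8*g + 16) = (g - 4)*(g + 3)*(g - 4)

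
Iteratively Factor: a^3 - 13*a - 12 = (a + 1)*(a^2 - a - 12) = (a - 4)*(a + 1)*(a + 3)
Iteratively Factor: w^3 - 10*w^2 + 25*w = (w)*(w^2 - 10*w + 25) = w*(w - 5)*(w - 5)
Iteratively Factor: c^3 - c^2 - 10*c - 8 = (c + 2)*(c^2 - 3*c - 4) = (c + 1)*(c + 2)*(c - 4)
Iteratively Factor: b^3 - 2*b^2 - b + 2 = (b + 1)*(b^2 - 3*b + 2) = (b - 2)*(b + 1)*(b - 1)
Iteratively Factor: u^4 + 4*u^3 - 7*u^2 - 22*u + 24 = (u - 2)*(u^3 + 6*u^2 + 5*u - 12) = (u - 2)*(u - 1)*(u^2 + 7*u + 12) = (u - 2)*(u - 1)*(u + 3)*(u + 4)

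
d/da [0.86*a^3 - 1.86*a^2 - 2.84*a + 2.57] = 2.58*a^2 - 3.72*a - 2.84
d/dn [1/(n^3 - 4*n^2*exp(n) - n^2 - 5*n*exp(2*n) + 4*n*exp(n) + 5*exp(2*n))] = (4*n^2*exp(n) - 3*n^2 + 10*n*exp(2*n) + 4*n*exp(n) + 2*n - 5*exp(2*n) - 4*exp(n))/(n^3 - 4*n^2*exp(n) - n^2 - 5*n*exp(2*n) + 4*n*exp(n) + 5*exp(2*n))^2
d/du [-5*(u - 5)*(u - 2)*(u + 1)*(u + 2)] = -20*u^3 + 60*u^2 + 90*u - 80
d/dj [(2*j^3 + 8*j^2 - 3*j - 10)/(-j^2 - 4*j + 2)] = (-2*j^4 - 16*j^3 - 23*j^2 + 12*j - 46)/(j^4 + 8*j^3 + 12*j^2 - 16*j + 4)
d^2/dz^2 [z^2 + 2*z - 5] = 2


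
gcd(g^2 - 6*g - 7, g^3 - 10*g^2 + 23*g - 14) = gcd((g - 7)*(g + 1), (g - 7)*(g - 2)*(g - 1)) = g - 7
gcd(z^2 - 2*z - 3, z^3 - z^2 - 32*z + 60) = 1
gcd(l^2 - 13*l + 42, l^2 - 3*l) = 1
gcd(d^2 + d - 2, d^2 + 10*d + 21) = 1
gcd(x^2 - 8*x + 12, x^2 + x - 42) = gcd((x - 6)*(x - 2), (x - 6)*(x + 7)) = x - 6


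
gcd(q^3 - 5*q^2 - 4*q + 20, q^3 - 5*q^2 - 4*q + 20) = q^3 - 5*q^2 - 4*q + 20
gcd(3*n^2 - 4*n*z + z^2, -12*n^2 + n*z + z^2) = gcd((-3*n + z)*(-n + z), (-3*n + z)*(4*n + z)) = -3*n + z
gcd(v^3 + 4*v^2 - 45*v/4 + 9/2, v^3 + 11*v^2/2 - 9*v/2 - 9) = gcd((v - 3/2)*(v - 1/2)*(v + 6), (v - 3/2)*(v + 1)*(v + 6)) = v^2 + 9*v/2 - 9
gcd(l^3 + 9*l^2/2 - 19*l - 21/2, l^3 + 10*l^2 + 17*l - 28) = l + 7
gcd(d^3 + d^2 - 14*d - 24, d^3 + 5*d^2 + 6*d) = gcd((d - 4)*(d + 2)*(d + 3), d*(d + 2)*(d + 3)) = d^2 + 5*d + 6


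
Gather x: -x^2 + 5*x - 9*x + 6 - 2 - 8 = -x^2 - 4*x - 4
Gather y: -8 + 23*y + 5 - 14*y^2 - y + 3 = -14*y^2 + 22*y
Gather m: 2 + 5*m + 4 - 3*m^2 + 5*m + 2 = -3*m^2 + 10*m + 8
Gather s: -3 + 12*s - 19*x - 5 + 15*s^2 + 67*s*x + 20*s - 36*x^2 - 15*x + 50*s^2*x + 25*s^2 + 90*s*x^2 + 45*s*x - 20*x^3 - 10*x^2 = s^2*(50*x + 40) + s*(90*x^2 + 112*x + 32) - 20*x^3 - 46*x^2 - 34*x - 8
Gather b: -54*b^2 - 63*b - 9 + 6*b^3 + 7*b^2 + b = 6*b^3 - 47*b^2 - 62*b - 9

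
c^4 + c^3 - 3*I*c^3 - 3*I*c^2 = c^2*(c + 1)*(c - 3*I)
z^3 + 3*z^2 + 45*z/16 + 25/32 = (z + 1/2)*(z + 5/4)^2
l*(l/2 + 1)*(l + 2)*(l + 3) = l^4/2 + 7*l^3/2 + 8*l^2 + 6*l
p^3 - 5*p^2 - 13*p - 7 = (p - 7)*(p + 1)^2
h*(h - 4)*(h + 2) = h^3 - 2*h^2 - 8*h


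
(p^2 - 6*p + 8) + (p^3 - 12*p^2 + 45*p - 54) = p^3 - 11*p^2 + 39*p - 46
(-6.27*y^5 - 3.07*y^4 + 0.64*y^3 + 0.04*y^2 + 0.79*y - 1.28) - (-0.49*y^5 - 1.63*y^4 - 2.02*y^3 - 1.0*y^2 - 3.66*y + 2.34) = -5.78*y^5 - 1.44*y^4 + 2.66*y^3 + 1.04*y^2 + 4.45*y - 3.62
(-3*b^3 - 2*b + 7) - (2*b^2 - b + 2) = -3*b^3 - 2*b^2 - b + 5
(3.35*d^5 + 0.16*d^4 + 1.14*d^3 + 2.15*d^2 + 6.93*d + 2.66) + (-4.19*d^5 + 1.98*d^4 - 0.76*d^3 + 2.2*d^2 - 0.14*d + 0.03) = -0.84*d^5 + 2.14*d^4 + 0.38*d^3 + 4.35*d^2 + 6.79*d + 2.69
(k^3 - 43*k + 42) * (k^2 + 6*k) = k^5 + 6*k^4 - 43*k^3 - 216*k^2 + 252*k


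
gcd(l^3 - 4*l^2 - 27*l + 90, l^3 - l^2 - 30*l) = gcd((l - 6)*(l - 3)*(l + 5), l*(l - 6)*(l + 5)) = l^2 - l - 30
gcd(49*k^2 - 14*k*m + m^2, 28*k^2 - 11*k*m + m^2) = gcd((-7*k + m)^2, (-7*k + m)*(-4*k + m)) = 7*k - m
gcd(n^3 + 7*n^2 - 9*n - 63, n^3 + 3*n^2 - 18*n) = n - 3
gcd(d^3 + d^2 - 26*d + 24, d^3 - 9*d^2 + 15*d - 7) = d - 1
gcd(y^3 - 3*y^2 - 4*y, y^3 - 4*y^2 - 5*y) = y^2 + y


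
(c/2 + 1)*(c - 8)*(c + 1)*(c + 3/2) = c^4/2 - 7*c^3/4 - 59*c^2/4 - 49*c/2 - 12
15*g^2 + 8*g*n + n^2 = (3*g + n)*(5*g + n)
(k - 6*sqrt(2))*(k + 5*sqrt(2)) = k^2 - sqrt(2)*k - 60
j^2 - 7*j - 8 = (j - 8)*(j + 1)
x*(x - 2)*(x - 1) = x^3 - 3*x^2 + 2*x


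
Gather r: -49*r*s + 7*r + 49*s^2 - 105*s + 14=r*(7 - 49*s) + 49*s^2 - 105*s + 14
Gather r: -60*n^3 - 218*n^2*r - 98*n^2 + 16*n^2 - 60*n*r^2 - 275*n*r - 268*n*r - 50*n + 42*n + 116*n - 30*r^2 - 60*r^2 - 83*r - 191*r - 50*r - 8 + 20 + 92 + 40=-60*n^3 - 82*n^2 + 108*n + r^2*(-60*n - 90) + r*(-218*n^2 - 543*n - 324) + 144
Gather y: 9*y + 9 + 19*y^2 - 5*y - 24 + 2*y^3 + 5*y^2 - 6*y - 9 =2*y^3 + 24*y^2 - 2*y - 24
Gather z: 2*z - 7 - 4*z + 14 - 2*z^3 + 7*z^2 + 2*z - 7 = -2*z^3 + 7*z^2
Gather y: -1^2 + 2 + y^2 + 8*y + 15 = y^2 + 8*y + 16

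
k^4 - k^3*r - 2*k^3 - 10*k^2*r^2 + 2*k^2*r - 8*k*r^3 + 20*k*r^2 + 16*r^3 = (k - 2)*(k - 4*r)*(k + r)*(k + 2*r)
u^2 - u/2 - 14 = (u - 4)*(u + 7/2)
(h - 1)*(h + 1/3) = h^2 - 2*h/3 - 1/3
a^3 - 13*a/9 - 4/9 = (a - 4/3)*(a + 1/3)*(a + 1)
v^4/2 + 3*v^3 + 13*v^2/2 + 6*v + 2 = (v/2 + 1)*(v + 1)^2*(v + 2)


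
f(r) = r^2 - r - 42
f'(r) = 2*r - 1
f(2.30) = -39.01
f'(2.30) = 3.60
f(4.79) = -23.85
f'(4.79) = 8.58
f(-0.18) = -41.79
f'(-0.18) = -1.36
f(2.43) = -38.53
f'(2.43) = 3.86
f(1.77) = -40.64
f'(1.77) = 2.54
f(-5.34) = -8.14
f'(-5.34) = -11.68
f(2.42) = -38.56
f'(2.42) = 3.84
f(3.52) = -33.13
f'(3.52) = 6.04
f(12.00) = 90.00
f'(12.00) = 23.00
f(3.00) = -36.00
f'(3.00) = 5.00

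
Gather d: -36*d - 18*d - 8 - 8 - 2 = -54*d - 18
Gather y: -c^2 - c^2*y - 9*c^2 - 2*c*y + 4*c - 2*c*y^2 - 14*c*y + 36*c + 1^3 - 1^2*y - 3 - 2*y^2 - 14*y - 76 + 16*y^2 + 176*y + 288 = -10*c^2 + 40*c + y^2*(14 - 2*c) + y*(-c^2 - 16*c + 161) + 210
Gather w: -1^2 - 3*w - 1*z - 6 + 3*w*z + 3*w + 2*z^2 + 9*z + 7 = 3*w*z + 2*z^2 + 8*z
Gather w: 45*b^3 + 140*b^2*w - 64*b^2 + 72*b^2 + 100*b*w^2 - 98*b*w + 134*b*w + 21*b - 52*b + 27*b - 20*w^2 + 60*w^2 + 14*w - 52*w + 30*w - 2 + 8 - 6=45*b^3 + 8*b^2 - 4*b + w^2*(100*b + 40) + w*(140*b^2 + 36*b - 8)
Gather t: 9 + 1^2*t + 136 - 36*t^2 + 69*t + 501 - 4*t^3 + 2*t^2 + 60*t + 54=-4*t^3 - 34*t^2 + 130*t + 700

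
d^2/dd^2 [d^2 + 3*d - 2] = 2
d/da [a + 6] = 1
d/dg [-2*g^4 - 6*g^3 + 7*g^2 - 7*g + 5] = -8*g^3 - 18*g^2 + 14*g - 7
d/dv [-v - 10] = -1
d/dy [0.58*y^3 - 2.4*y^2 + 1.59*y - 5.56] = 1.74*y^2 - 4.8*y + 1.59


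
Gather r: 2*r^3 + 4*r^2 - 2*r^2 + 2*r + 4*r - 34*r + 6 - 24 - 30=2*r^3 + 2*r^2 - 28*r - 48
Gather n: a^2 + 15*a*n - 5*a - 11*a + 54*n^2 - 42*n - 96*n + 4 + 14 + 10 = a^2 - 16*a + 54*n^2 + n*(15*a - 138) + 28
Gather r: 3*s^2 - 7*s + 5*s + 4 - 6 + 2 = 3*s^2 - 2*s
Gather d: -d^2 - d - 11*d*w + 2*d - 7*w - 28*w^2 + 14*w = -d^2 + d*(1 - 11*w) - 28*w^2 + 7*w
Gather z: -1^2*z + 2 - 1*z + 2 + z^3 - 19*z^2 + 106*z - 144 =z^3 - 19*z^2 + 104*z - 140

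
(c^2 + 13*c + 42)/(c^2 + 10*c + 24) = (c + 7)/(c + 4)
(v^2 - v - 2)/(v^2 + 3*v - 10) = (v + 1)/(v + 5)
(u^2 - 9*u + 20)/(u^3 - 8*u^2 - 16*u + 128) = (u - 5)/(u^2 - 4*u - 32)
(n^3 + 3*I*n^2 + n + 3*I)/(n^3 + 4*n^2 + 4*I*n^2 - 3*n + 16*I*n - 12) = (n - I)/(n + 4)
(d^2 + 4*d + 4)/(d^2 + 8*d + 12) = (d + 2)/(d + 6)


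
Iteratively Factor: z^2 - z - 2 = (z + 1)*(z - 2)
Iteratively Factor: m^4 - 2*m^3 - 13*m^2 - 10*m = (m)*(m^3 - 2*m^2 - 13*m - 10) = m*(m - 5)*(m^2 + 3*m + 2) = m*(m - 5)*(m + 2)*(m + 1)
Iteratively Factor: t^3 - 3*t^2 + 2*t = (t - 1)*(t^2 - 2*t) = t*(t - 1)*(t - 2)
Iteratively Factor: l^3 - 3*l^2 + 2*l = (l - 2)*(l^2 - l) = (l - 2)*(l - 1)*(l)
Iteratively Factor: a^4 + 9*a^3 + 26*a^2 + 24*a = (a + 2)*(a^3 + 7*a^2 + 12*a) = a*(a + 2)*(a^2 + 7*a + 12) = a*(a + 2)*(a + 4)*(a + 3)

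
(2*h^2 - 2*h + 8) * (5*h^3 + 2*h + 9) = 10*h^5 - 10*h^4 + 44*h^3 + 14*h^2 - 2*h + 72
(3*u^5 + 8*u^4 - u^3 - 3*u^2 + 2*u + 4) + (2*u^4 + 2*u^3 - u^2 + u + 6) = 3*u^5 + 10*u^4 + u^3 - 4*u^2 + 3*u + 10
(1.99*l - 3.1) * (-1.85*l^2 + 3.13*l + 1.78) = -3.6815*l^3 + 11.9637*l^2 - 6.1608*l - 5.518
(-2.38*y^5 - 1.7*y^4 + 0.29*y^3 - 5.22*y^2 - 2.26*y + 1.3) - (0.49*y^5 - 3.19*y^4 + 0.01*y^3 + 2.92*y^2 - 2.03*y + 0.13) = -2.87*y^5 + 1.49*y^4 + 0.28*y^3 - 8.14*y^2 - 0.23*y + 1.17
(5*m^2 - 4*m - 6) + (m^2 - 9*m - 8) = 6*m^2 - 13*m - 14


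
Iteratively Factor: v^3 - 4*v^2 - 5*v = (v + 1)*(v^2 - 5*v) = v*(v + 1)*(v - 5)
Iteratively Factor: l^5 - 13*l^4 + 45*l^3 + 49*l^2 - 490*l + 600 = (l - 4)*(l^4 - 9*l^3 + 9*l^2 + 85*l - 150) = (l - 5)*(l - 4)*(l^3 - 4*l^2 - 11*l + 30) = (l - 5)*(l - 4)*(l + 3)*(l^2 - 7*l + 10) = (l - 5)*(l - 4)*(l - 2)*(l + 3)*(l - 5)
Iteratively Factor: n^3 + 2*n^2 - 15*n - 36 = (n + 3)*(n^2 - n - 12) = (n + 3)^2*(n - 4)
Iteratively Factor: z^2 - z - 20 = (z + 4)*(z - 5)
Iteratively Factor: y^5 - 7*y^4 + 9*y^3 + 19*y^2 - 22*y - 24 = (y - 3)*(y^4 - 4*y^3 - 3*y^2 + 10*y + 8) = (y - 3)*(y + 1)*(y^3 - 5*y^2 + 2*y + 8) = (y - 3)*(y - 2)*(y + 1)*(y^2 - 3*y - 4) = (y - 3)*(y - 2)*(y + 1)^2*(y - 4)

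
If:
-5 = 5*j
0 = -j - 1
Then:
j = -1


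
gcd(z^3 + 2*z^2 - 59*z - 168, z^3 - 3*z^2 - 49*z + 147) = z + 7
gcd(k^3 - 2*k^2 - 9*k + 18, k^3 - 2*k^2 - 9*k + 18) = k^3 - 2*k^2 - 9*k + 18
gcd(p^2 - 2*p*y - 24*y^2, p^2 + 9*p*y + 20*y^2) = p + 4*y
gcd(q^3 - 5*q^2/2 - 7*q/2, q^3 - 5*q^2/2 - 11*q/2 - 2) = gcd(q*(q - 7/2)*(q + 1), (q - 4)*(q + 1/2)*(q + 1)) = q + 1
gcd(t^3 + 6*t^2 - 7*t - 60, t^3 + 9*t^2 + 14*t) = 1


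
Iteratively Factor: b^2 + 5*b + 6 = (b + 3)*(b + 2)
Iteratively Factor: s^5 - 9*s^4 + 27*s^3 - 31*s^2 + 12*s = (s - 1)*(s^4 - 8*s^3 + 19*s^2 - 12*s) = (s - 3)*(s - 1)*(s^3 - 5*s^2 + 4*s) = s*(s - 3)*(s - 1)*(s^2 - 5*s + 4) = s*(s - 3)*(s - 1)^2*(s - 4)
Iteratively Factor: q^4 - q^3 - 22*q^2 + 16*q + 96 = (q + 4)*(q^3 - 5*q^2 - 2*q + 24) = (q + 2)*(q + 4)*(q^2 - 7*q + 12) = (q - 3)*(q + 2)*(q + 4)*(q - 4)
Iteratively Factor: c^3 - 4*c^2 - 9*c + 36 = (c + 3)*(c^2 - 7*c + 12) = (c - 3)*(c + 3)*(c - 4)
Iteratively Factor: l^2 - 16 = (l + 4)*(l - 4)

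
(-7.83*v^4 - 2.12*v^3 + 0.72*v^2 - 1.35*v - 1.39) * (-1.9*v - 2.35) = 14.877*v^5 + 22.4285*v^4 + 3.614*v^3 + 0.873*v^2 + 5.8135*v + 3.2665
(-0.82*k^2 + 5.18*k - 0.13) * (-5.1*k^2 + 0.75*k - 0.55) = 4.182*k^4 - 27.033*k^3 + 4.999*k^2 - 2.9465*k + 0.0715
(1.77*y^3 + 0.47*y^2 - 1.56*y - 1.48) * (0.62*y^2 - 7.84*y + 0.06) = 1.0974*y^5 - 13.5854*y^4 - 4.5458*y^3 + 11.341*y^2 + 11.5096*y - 0.0888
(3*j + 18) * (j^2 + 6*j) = 3*j^3 + 36*j^2 + 108*j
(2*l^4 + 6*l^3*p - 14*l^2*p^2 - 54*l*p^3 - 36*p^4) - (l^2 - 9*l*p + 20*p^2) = 2*l^4 + 6*l^3*p - 14*l^2*p^2 - l^2 - 54*l*p^3 + 9*l*p - 36*p^4 - 20*p^2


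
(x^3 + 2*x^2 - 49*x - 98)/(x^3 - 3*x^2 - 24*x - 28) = (x + 7)/(x + 2)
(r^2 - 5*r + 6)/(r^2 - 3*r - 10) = (-r^2 + 5*r - 6)/(-r^2 + 3*r + 10)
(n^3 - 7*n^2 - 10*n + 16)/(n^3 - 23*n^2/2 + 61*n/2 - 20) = 2*(n + 2)/(2*n - 5)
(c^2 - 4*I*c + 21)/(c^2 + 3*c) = (c^2 - 4*I*c + 21)/(c*(c + 3))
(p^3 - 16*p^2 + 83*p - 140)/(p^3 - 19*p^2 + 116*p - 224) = (p - 5)/(p - 8)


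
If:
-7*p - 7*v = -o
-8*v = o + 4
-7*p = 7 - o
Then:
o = -12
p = -19/7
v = 1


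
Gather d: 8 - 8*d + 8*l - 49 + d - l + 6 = -7*d + 7*l - 35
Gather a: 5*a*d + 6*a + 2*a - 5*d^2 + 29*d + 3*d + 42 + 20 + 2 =a*(5*d + 8) - 5*d^2 + 32*d + 64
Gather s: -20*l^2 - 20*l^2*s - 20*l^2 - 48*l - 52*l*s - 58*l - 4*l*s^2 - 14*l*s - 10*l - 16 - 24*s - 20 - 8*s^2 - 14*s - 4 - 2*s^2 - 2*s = -40*l^2 - 116*l + s^2*(-4*l - 10) + s*(-20*l^2 - 66*l - 40) - 40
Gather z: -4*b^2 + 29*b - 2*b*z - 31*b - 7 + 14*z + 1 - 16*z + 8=-4*b^2 - 2*b + z*(-2*b - 2) + 2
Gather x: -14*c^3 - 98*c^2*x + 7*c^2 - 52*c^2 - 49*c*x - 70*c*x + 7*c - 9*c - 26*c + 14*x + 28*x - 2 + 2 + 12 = -14*c^3 - 45*c^2 - 28*c + x*(-98*c^2 - 119*c + 42) + 12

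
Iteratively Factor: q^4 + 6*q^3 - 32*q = (q + 4)*(q^3 + 2*q^2 - 8*q) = (q - 2)*(q + 4)*(q^2 + 4*q) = (q - 2)*(q + 4)^2*(q)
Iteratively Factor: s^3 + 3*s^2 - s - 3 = (s - 1)*(s^2 + 4*s + 3) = (s - 1)*(s + 1)*(s + 3)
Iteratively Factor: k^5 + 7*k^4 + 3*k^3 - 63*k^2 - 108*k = (k + 3)*(k^4 + 4*k^3 - 9*k^2 - 36*k) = (k - 3)*(k + 3)*(k^3 + 7*k^2 + 12*k) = k*(k - 3)*(k + 3)*(k^2 + 7*k + 12) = k*(k - 3)*(k + 3)*(k + 4)*(k + 3)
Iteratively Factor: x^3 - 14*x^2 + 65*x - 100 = (x - 4)*(x^2 - 10*x + 25) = (x - 5)*(x - 4)*(x - 5)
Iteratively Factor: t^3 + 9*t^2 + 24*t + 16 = (t + 1)*(t^2 + 8*t + 16) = (t + 1)*(t + 4)*(t + 4)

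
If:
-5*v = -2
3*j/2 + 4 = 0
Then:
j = -8/3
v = 2/5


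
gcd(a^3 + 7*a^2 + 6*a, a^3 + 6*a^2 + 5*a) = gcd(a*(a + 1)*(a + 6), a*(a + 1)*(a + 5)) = a^2 + a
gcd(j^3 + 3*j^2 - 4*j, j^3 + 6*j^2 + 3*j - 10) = j - 1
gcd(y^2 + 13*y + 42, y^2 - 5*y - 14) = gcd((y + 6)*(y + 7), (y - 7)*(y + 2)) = 1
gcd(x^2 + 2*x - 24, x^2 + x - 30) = x + 6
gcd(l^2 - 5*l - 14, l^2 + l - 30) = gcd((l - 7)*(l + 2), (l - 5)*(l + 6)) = 1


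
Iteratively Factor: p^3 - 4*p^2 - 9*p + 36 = (p - 3)*(p^2 - p - 12) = (p - 3)*(p + 3)*(p - 4)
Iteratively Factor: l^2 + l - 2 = (l - 1)*(l + 2)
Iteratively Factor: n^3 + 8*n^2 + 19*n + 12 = (n + 1)*(n^2 + 7*n + 12) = (n + 1)*(n + 3)*(n + 4)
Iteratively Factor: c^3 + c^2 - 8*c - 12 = (c + 2)*(c^2 - c - 6) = (c - 3)*(c + 2)*(c + 2)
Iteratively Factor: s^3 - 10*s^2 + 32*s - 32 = (s - 2)*(s^2 - 8*s + 16) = (s - 4)*(s - 2)*(s - 4)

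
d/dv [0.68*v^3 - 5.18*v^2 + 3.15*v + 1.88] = 2.04*v^2 - 10.36*v + 3.15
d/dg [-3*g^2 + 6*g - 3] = 6 - 6*g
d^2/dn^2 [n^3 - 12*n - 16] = 6*n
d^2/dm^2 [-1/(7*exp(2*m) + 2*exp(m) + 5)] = 2*(-4*(7*exp(m) + 1)^2*exp(m) + (14*exp(m) + 1)*(7*exp(2*m) + 2*exp(m) + 5))*exp(m)/(7*exp(2*m) + 2*exp(m) + 5)^3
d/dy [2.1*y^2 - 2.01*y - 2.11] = 4.2*y - 2.01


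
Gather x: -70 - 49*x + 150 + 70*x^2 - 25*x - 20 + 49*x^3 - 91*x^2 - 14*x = 49*x^3 - 21*x^2 - 88*x + 60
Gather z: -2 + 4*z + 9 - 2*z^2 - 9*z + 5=-2*z^2 - 5*z + 12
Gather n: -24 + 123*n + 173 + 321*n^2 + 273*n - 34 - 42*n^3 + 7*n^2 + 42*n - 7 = -42*n^3 + 328*n^2 + 438*n + 108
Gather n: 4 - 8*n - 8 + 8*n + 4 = 0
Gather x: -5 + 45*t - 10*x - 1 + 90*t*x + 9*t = 54*t + x*(90*t - 10) - 6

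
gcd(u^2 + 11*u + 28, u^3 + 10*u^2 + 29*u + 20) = u + 4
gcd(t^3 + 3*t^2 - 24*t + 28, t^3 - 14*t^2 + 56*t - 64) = t - 2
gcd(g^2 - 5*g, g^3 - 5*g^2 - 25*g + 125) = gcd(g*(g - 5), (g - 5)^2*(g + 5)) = g - 5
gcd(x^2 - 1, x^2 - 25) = 1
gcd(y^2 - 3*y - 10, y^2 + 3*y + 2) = y + 2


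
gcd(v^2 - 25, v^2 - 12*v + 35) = v - 5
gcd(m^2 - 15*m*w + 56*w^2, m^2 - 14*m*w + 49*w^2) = -m + 7*w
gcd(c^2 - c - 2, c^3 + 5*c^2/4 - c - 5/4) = c + 1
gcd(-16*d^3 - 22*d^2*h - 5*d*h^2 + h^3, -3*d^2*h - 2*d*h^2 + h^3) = d + h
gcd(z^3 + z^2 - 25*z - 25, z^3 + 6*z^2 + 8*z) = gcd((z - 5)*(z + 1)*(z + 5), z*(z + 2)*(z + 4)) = 1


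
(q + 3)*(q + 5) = q^2 + 8*q + 15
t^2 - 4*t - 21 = (t - 7)*(t + 3)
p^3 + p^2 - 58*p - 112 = (p - 8)*(p + 2)*(p + 7)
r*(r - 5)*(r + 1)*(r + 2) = r^4 - 2*r^3 - 13*r^2 - 10*r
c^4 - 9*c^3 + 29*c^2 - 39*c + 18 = (c - 3)^2*(c - 2)*(c - 1)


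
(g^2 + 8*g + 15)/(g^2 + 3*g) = (g + 5)/g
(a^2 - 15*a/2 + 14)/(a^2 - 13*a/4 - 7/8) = 4*(a - 4)/(4*a + 1)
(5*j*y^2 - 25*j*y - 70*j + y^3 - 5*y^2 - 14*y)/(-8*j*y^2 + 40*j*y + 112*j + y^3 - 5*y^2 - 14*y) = (5*j + y)/(-8*j + y)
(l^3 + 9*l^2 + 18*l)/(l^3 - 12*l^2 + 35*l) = (l^2 + 9*l + 18)/(l^2 - 12*l + 35)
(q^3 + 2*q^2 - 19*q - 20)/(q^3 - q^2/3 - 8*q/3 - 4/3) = 3*(q^2 + q - 20)/(3*q^2 - 4*q - 4)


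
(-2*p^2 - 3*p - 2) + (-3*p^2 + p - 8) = -5*p^2 - 2*p - 10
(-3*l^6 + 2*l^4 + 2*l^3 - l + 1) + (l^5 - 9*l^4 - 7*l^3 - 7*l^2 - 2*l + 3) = -3*l^6 + l^5 - 7*l^4 - 5*l^3 - 7*l^2 - 3*l + 4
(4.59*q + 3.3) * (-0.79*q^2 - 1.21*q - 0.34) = -3.6261*q^3 - 8.1609*q^2 - 5.5536*q - 1.122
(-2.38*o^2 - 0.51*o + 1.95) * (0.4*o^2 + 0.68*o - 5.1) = -0.952*o^4 - 1.8224*o^3 + 12.5712*o^2 + 3.927*o - 9.945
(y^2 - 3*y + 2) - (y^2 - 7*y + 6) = 4*y - 4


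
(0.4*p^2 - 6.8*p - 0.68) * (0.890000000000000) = 0.356*p^2 - 6.052*p - 0.6052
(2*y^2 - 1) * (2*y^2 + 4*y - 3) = 4*y^4 + 8*y^3 - 8*y^2 - 4*y + 3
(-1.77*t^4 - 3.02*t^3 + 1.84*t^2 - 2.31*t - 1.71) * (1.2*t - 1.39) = -2.124*t^5 - 1.1637*t^4 + 6.4058*t^3 - 5.3296*t^2 + 1.1589*t + 2.3769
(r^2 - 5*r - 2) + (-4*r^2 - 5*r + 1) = -3*r^2 - 10*r - 1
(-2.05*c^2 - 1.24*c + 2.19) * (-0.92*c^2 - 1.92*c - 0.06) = 1.886*c^4 + 5.0768*c^3 + 0.489*c^2 - 4.1304*c - 0.1314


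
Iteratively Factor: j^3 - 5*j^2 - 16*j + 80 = (j + 4)*(j^2 - 9*j + 20) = (j - 4)*(j + 4)*(j - 5)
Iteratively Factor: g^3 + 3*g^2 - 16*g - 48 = (g - 4)*(g^2 + 7*g + 12) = (g - 4)*(g + 4)*(g + 3)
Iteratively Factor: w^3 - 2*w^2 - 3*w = (w - 3)*(w^2 + w) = w*(w - 3)*(w + 1)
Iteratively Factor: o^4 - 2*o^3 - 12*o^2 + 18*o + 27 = (o + 3)*(o^3 - 5*o^2 + 3*o + 9) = (o + 1)*(o + 3)*(o^2 - 6*o + 9) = (o - 3)*(o + 1)*(o + 3)*(o - 3)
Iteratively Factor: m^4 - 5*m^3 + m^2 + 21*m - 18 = (m - 1)*(m^3 - 4*m^2 - 3*m + 18) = (m - 3)*(m - 1)*(m^2 - m - 6) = (m - 3)*(m - 1)*(m + 2)*(m - 3)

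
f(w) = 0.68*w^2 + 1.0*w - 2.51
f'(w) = 1.36*w + 1.0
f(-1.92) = -1.92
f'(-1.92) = -1.61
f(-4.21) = 5.33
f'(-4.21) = -4.73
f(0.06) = -2.45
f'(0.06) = 1.08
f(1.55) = 0.67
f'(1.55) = 3.11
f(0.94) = -0.97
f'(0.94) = 2.28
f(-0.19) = -2.68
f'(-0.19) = 0.74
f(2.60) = 4.69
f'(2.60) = 4.54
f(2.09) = 2.55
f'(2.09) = 3.84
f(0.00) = -2.51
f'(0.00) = 1.00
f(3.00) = 6.61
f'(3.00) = 5.08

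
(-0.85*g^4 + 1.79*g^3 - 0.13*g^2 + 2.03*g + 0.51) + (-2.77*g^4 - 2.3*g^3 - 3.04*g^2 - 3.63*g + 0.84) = -3.62*g^4 - 0.51*g^3 - 3.17*g^2 - 1.6*g + 1.35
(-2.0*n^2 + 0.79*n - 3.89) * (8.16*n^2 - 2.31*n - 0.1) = -16.32*n^4 + 11.0664*n^3 - 33.3673*n^2 + 8.9069*n + 0.389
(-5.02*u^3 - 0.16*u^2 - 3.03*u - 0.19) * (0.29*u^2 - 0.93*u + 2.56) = -1.4558*u^5 + 4.6222*u^4 - 13.5811*u^3 + 2.3532*u^2 - 7.5801*u - 0.4864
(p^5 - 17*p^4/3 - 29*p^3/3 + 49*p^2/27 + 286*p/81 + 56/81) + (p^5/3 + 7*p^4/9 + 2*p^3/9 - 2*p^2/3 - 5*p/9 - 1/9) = 4*p^5/3 - 44*p^4/9 - 85*p^3/9 + 31*p^2/27 + 241*p/81 + 47/81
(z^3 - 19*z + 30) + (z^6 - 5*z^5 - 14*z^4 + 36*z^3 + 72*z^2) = z^6 - 5*z^5 - 14*z^4 + 37*z^3 + 72*z^2 - 19*z + 30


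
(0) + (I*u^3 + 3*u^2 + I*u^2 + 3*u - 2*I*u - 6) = I*u^3 + 3*u^2 + I*u^2 + 3*u - 2*I*u - 6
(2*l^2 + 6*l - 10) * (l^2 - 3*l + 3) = 2*l^4 - 22*l^2 + 48*l - 30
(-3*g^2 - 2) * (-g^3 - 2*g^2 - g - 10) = 3*g^5 + 6*g^4 + 5*g^3 + 34*g^2 + 2*g + 20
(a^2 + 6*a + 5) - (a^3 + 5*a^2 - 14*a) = -a^3 - 4*a^2 + 20*a + 5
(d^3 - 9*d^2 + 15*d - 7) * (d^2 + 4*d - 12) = d^5 - 5*d^4 - 33*d^3 + 161*d^2 - 208*d + 84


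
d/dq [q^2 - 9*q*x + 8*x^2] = 2*q - 9*x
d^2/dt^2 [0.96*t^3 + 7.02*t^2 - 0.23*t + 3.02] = 5.76*t + 14.04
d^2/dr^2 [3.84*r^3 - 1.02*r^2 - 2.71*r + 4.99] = 23.04*r - 2.04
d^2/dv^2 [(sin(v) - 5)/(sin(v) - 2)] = 3*(sin(v)^2 + 2*sin(v) - 2)/(sin(v) - 2)^3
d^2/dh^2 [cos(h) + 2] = -cos(h)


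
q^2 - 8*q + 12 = (q - 6)*(q - 2)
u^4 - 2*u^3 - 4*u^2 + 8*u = u*(u - 2)^2*(u + 2)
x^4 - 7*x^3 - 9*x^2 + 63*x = x*(x - 7)*(x - 3)*(x + 3)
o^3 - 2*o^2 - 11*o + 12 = (o - 4)*(o - 1)*(o + 3)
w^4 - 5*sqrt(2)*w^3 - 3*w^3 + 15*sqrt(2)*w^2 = w^2*(w - 3)*(w - 5*sqrt(2))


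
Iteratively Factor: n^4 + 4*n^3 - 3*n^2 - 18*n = (n + 3)*(n^3 + n^2 - 6*n) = (n - 2)*(n + 3)*(n^2 + 3*n) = (n - 2)*(n + 3)^2*(n)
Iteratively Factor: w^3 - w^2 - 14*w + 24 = (w - 2)*(w^2 + w - 12) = (w - 2)*(w + 4)*(w - 3)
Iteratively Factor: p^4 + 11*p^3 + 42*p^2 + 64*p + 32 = (p + 4)*(p^3 + 7*p^2 + 14*p + 8) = (p + 4)^2*(p^2 + 3*p + 2) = (p + 1)*(p + 4)^2*(p + 2)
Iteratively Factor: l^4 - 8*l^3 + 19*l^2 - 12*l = (l - 3)*(l^3 - 5*l^2 + 4*l) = (l - 3)*(l - 1)*(l^2 - 4*l) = l*(l - 3)*(l - 1)*(l - 4)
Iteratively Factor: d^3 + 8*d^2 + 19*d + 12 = (d + 3)*(d^2 + 5*d + 4) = (d + 3)*(d + 4)*(d + 1)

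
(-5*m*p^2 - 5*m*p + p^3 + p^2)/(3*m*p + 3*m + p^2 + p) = p*(-5*m + p)/(3*m + p)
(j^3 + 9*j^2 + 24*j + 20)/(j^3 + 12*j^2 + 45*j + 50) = (j + 2)/(j + 5)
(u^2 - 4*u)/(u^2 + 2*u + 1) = u*(u - 4)/(u^2 + 2*u + 1)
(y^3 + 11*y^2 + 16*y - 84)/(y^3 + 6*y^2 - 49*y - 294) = (y - 2)/(y - 7)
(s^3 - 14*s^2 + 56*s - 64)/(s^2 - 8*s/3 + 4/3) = 3*(s^2 - 12*s + 32)/(3*s - 2)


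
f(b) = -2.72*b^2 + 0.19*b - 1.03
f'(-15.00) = 81.79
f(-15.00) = -615.88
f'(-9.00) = 49.15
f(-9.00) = -223.06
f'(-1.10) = 6.17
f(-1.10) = -4.53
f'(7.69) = -41.64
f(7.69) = -160.42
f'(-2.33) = 12.87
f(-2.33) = -16.24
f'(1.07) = -5.63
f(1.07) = -3.94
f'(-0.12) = 0.84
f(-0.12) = -1.09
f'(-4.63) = 25.38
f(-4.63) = -60.22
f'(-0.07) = 0.57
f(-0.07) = -1.06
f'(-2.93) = 16.13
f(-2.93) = -24.94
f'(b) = 0.19 - 5.44*b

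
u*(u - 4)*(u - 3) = u^3 - 7*u^2 + 12*u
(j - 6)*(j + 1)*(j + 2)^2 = j^4 - j^3 - 22*j^2 - 44*j - 24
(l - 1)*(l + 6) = l^2 + 5*l - 6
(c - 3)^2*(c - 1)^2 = c^4 - 8*c^3 + 22*c^2 - 24*c + 9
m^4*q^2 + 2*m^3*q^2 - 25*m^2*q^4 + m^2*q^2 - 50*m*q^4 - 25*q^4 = (m - 5*q)*(m + 5*q)*(m*q + q)^2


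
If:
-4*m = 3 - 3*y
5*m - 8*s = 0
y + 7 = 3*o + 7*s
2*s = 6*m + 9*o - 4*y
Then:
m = 480/233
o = 404/699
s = 300/233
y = 873/233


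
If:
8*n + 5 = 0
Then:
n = -5/8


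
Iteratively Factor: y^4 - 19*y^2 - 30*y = (y + 3)*(y^3 - 3*y^2 - 10*y) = (y - 5)*(y + 3)*(y^2 + 2*y) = y*(y - 5)*(y + 3)*(y + 2)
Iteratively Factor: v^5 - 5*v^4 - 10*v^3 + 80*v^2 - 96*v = (v)*(v^4 - 5*v^3 - 10*v^2 + 80*v - 96) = v*(v - 3)*(v^3 - 2*v^2 - 16*v + 32) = v*(v - 3)*(v - 2)*(v^2 - 16) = v*(v - 3)*(v - 2)*(v + 4)*(v - 4)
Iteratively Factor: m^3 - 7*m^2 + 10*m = (m - 2)*(m^2 - 5*m) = m*(m - 2)*(m - 5)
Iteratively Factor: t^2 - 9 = (t + 3)*(t - 3)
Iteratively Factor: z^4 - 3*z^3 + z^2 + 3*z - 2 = (z - 2)*(z^3 - z^2 - z + 1) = (z - 2)*(z - 1)*(z^2 - 1) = (z - 2)*(z - 1)^2*(z + 1)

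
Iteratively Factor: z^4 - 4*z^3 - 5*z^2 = (z - 5)*(z^3 + z^2) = z*(z - 5)*(z^2 + z) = z*(z - 5)*(z + 1)*(z)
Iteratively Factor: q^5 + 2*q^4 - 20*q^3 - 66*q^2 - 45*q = (q - 5)*(q^4 + 7*q^3 + 15*q^2 + 9*q) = (q - 5)*(q + 1)*(q^3 + 6*q^2 + 9*q) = (q - 5)*(q + 1)*(q + 3)*(q^2 + 3*q) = (q - 5)*(q + 1)*(q + 3)^2*(q)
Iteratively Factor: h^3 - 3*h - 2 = (h + 1)*(h^2 - h - 2) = (h + 1)^2*(h - 2)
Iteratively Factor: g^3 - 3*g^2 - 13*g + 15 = (g - 1)*(g^2 - 2*g - 15) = (g - 5)*(g - 1)*(g + 3)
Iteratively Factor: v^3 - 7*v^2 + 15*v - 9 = (v - 3)*(v^2 - 4*v + 3) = (v - 3)^2*(v - 1)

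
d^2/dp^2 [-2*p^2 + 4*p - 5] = -4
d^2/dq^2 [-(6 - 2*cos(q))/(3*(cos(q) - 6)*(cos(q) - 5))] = 2*((1 - cos(q)^2)^2 - cos(q)^5 + 83*cos(q)^3 - 343*cos(q)^2 + 108*cos(q) + 113)/(3*(cos(q) - 6)^3*(cos(q) - 5)^3)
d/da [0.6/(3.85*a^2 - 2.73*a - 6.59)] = (1.638 - 4.62*a)/(-3.85*a^2 + 2.73*a + 6.59)^2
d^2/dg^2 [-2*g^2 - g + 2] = -4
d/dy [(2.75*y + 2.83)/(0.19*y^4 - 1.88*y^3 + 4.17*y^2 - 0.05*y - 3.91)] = (-1.5675*y^4 + 8.1892*y^3 + 4.4937*y^2 - 23.6022*y - 10.611)/(0.0361*y^8 - 0.7144*y^7 + 5.119*y^6 - 15.6982*y^5 + 16.0911*y^4 + 14.2846*y^3 - 32.6069*y^2 + 0.391*y + 15.2881)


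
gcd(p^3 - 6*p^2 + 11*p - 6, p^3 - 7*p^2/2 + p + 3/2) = p^2 - 4*p + 3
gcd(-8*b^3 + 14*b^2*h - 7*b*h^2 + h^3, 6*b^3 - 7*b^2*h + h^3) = 2*b^2 - 3*b*h + h^2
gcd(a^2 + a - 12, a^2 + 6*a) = 1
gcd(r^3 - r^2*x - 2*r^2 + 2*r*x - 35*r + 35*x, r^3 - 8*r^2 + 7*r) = r - 7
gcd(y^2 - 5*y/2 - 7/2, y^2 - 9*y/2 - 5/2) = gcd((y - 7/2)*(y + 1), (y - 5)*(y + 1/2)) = 1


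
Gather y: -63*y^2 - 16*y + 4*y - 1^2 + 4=-63*y^2 - 12*y + 3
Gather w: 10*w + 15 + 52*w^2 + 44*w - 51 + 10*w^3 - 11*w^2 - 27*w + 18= 10*w^3 + 41*w^2 + 27*w - 18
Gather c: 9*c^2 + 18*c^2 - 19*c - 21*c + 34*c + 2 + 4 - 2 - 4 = 27*c^2 - 6*c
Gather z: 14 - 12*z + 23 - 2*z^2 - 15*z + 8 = -2*z^2 - 27*z + 45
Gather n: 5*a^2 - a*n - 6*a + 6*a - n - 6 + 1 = 5*a^2 + n*(-a - 1) - 5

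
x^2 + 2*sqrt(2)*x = x*(x + 2*sqrt(2))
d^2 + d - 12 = (d - 3)*(d + 4)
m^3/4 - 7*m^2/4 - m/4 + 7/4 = (m/4 + 1/4)*(m - 7)*(m - 1)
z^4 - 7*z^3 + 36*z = z*(z - 6)*(z - 3)*(z + 2)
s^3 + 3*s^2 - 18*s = s*(s - 3)*(s + 6)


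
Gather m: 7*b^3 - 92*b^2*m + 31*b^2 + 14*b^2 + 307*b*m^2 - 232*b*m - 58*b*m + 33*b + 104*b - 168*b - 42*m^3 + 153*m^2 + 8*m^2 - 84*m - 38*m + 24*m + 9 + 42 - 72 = 7*b^3 + 45*b^2 - 31*b - 42*m^3 + m^2*(307*b + 161) + m*(-92*b^2 - 290*b - 98) - 21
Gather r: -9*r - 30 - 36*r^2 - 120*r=-36*r^2 - 129*r - 30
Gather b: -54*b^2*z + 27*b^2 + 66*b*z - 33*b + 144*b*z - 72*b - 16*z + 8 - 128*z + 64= b^2*(27 - 54*z) + b*(210*z - 105) - 144*z + 72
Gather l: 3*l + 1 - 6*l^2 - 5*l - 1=-6*l^2 - 2*l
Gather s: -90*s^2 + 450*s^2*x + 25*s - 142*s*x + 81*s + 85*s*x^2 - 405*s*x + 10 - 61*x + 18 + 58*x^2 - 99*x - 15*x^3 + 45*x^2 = s^2*(450*x - 90) + s*(85*x^2 - 547*x + 106) - 15*x^3 + 103*x^2 - 160*x + 28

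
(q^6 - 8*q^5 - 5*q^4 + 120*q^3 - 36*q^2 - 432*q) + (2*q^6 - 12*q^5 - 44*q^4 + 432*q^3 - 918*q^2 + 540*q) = 3*q^6 - 20*q^5 - 49*q^4 + 552*q^3 - 954*q^2 + 108*q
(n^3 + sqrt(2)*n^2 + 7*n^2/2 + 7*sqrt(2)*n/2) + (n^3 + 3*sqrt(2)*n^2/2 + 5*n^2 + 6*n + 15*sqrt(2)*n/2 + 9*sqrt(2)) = 2*n^3 + 5*sqrt(2)*n^2/2 + 17*n^2/2 + 6*n + 11*sqrt(2)*n + 9*sqrt(2)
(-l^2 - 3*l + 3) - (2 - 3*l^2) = 2*l^2 - 3*l + 1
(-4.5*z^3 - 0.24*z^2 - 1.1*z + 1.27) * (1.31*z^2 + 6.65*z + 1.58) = -5.895*z^5 - 30.2394*z^4 - 10.147*z^3 - 6.0305*z^2 + 6.7075*z + 2.0066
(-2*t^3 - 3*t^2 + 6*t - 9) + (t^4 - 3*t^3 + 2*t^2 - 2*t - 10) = t^4 - 5*t^3 - t^2 + 4*t - 19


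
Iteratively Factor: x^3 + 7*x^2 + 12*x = (x + 4)*(x^2 + 3*x) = x*(x + 4)*(x + 3)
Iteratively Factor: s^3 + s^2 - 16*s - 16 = (s + 1)*(s^2 - 16) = (s + 1)*(s + 4)*(s - 4)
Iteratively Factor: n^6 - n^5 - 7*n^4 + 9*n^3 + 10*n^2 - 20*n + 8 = (n + 2)*(n^5 - 3*n^4 - n^3 + 11*n^2 - 12*n + 4) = (n - 1)*(n + 2)*(n^4 - 2*n^3 - 3*n^2 + 8*n - 4) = (n - 2)*(n - 1)*(n + 2)*(n^3 - 3*n + 2) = (n - 2)*(n - 1)^2*(n + 2)*(n^2 + n - 2) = (n - 2)*(n - 1)^2*(n + 2)^2*(n - 1)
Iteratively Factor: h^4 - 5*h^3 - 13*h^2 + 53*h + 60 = (h + 1)*(h^3 - 6*h^2 - 7*h + 60) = (h + 1)*(h + 3)*(h^2 - 9*h + 20) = (h - 4)*(h + 1)*(h + 3)*(h - 5)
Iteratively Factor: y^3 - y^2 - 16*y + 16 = (y + 4)*(y^2 - 5*y + 4) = (y - 4)*(y + 4)*(y - 1)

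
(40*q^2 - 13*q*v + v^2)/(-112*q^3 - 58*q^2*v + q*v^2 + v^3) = (-5*q + v)/(14*q^2 + 9*q*v + v^2)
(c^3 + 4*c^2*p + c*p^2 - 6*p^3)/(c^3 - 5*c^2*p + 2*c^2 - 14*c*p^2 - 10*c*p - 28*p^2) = (-c^2 - 2*c*p + 3*p^2)/(-c^2 + 7*c*p - 2*c + 14*p)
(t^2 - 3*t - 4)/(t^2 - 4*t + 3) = (t^2 - 3*t - 4)/(t^2 - 4*t + 3)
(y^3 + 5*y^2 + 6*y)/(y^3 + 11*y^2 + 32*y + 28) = y*(y + 3)/(y^2 + 9*y + 14)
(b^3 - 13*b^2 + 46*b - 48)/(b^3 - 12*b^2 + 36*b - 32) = (b - 3)/(b - 2)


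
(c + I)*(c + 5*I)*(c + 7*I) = c^3 + 13*I*c^2 - 47*c - 35*I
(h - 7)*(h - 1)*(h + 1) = h^3 - 7*h^2 - h + 7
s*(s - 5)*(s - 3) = s^3 - 8*s^2 + 15*s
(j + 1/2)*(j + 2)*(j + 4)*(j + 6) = j^4 + 25*j^3/2 + 50*j^2 + 70*j + 24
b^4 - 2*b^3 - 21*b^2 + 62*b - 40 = (b - 4)*(b - 2)*(b - 1)*(b + 5)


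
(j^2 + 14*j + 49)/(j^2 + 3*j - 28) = (j + 7)/(j - 4)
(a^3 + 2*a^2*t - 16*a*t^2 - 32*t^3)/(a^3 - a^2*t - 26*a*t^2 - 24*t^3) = (-a^2 + 2*a*t + 8*t^2)/(-a^2 + 5*a*t + 6*t^2)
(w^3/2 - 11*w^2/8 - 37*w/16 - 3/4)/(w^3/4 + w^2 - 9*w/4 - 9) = (8*w^3 - 22*w^2 - 37*w - 12)/(4*(w^3 + 4*w^2 - 9*w - 36))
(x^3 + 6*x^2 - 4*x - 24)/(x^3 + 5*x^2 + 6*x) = (x^2 + 4*x - 12)/(x*(x + 3))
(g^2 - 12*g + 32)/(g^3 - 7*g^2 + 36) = (g^2 - 12*g + 32)/(g^3 - 7*g^2 + 36)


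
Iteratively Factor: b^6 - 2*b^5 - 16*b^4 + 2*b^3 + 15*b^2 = (b + 1)*(b^5 - 3*b^4 - 13*b^3 + 15*b^2) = (b - 5)*(b + 1)*(b^4 + 2*b^3 - 3*b^2) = b*(b - 5)*(b + 1)*(b^3 + 2*b^2 - 3*b) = b*(b - 5)*(b + 1)*(b + 3)*(b^2 - b) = b*(b - 5)*(b - 1)*(b + 1)*(b + 3)*(b)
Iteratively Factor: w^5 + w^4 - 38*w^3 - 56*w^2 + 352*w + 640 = (w + 2)*(w^4 - w^3 - 36*w^2 + 16*w + 320) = (w + 2)*(w + 4)*(w^3 - 5*w^2 - 16*w + 80) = (w - 5)*(w + 2)*(w + 4)*(w^2 - 16) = (w - 5)*(w - 4)*(w + 2)*(w + 4)*(w + 4)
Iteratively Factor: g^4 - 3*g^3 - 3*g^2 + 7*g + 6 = (g - 3)*(g^3 - 3*g - 2) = (g - 3)*(g - 2)*(g^2 + 2*g + 1) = (g - 3)*(g - 2)*(g + 1)*(g + 1)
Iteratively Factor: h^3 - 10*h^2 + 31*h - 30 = (h - 2)*(h^2 - 8*h + 15) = (h - 5)*(h - 2)*(h - 3)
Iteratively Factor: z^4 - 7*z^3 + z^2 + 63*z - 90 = (z - 3)*(z^3 - 4*z^2 - 11*z + 30) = (z - 3)*(z + 3)*(z^2 - 7*z + 10) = (z - 5)*(z - 3)*(z + 3)*(z - 2)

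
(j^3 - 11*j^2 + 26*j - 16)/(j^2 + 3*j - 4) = (j^2 - 10*j + 16)/(j + 4)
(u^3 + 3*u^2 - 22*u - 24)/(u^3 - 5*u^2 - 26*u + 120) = (u^2 + 7*u + 6)/(u^2 - u - 30)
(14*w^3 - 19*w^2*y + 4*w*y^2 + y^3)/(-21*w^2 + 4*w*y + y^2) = (2*w^2 - 3*w*y + y^2)/(-3*w + y)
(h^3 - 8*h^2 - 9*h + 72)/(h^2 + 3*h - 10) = (h^3 - 8*h^2 - 9*h + 72)/(h^2 + 3*h - 10)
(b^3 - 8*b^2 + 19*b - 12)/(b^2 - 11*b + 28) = (b^2 - 4*b + 3)/(b - 7)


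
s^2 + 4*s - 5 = (s - 1)*(s + 5)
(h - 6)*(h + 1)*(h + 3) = h^3 - 2*h^2 - 21*h - 18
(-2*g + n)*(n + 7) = -2*g*n - 14*g + n^2 + 7*n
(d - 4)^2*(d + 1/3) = d^3 - 23*d^2/3 + 40*d/3 + 16/3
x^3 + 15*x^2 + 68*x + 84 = (x + 2)*(x + 6)*(x + 7)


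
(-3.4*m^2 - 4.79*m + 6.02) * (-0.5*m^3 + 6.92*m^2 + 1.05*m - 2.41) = 1.7*m^5 - 21.133*m^4 - 39.7268*m^3 + 44.8229*m^2 + 17.8649*m - 14.5082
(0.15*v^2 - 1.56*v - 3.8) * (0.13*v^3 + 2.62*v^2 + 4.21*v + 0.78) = 0.0195*v^5 + 0.1902*v^4 - 3.9497*v^3 - 16.4066*v^2 - 17.2148*v - 2.964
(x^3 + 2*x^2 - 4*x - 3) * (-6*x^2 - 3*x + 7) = -6*x^5 - 15*x^4 + 25*x^3 + 44*x^2 - 19*x - 21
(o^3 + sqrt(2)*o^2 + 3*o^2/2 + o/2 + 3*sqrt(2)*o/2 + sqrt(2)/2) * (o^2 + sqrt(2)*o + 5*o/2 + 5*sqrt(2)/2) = o^5 + 2*sqrt(2)*o^4 + 4*o^4 + 25*o^3/4 + 8*sqrt(2)*o^3 + 37*o^2/4 + 17*sqrt(2)*o^2/2 + 5*sqrt(2)*o/2 + 17*o/2 + 5/2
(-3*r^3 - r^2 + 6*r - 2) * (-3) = 9*r^3 + 3*r^2 - 18*r + 6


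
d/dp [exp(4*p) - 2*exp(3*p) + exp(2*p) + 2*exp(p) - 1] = 2*(2*exp(3*p) - 3*exp(2*p) + exp(p) + 1)*exp(p)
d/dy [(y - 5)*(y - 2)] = 2*y - 7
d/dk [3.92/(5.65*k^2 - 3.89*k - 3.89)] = (15.2488 - 44.296*k)/(-5.65*k^2 + 3.89*k + 3.89)^2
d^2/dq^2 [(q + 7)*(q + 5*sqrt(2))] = 2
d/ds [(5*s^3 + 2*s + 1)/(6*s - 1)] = (60*s^3 - 15*s^2 - 8)/(36*s^2 - 12*s + 1)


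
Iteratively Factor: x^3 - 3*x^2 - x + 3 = (x - 3)*(x^2 - 1) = (x - 3)*(x + 1)*(x - 1)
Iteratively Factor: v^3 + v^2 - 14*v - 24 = (v + 2)*(v^2 - v - 12) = (v - 4)*(v + 2)*(v + 3)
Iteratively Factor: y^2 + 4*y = (y + 4)*(y)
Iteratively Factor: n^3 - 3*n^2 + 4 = (n + 1)*(n^2 - 4*n + 4) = (n - 2)*(n + 1)*(n - 2)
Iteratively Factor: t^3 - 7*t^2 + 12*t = (t)*(t^2 - 7*t + 12) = t*(t - 4)*(t - 3)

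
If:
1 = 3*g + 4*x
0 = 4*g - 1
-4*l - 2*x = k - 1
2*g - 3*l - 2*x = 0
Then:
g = 1/4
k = 3/8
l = 1/8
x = 1/16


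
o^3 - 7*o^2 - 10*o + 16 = (o - 8)*(o - 1)*(o + 2)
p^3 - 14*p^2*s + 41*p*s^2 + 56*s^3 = (p - 8*s)*(p - 7*s)*(p + s)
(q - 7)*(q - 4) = q^2 - 11*q + 28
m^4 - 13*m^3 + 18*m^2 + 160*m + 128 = (m - 8)^2*(m + 1)*(m + 2)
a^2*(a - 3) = a^3 - 3*a^2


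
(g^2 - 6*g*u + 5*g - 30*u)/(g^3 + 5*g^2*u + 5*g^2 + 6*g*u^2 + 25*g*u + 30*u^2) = (g - 6*u)/(g^2 + 5*g*u + 6*u^2)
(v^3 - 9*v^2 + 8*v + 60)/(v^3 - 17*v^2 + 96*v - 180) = (v + 2)/(v - 6)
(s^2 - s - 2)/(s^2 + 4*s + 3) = (s - 2)/(s + 3)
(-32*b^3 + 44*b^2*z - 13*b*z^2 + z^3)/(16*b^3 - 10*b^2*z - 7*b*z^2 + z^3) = (-4*b + z)/(2*b + z)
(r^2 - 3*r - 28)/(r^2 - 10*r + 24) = (r^2 - 3*r - 28)/(r^2 - 10*r + 24)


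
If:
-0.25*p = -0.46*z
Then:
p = 1.84*z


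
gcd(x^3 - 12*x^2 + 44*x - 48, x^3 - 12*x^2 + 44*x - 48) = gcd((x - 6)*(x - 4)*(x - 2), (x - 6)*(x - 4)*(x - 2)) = x^3 - 12*x^2 + 44*x - 48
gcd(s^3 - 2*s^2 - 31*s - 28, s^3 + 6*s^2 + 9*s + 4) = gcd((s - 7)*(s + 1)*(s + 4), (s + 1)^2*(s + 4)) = s^2 + 5*s + 4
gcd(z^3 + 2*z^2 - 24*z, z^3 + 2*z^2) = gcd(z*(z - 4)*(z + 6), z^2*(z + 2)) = z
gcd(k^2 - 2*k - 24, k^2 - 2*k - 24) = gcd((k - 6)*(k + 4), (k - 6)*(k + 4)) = k^2 - 2*k - 24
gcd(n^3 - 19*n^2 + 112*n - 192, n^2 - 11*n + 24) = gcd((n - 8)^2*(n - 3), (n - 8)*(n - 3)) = n^2 - 11*n + 24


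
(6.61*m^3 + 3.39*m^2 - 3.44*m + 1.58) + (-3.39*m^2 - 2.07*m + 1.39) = 6.61*m^3 - 5.51*m + 2.97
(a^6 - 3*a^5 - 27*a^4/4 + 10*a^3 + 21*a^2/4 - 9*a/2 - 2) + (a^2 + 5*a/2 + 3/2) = a^6 - 3*a^5 - 27*a^4/4 + 10*a^3 + 25*a^2/4 - 2*a - 1/2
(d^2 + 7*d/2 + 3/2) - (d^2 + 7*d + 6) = -7*d/2 - 9/2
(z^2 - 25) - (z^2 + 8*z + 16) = -8*z - 41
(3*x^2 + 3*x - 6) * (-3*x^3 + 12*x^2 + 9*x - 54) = -9*x^5 + 27*x^4 + 81*x^3 - 207*x^2 - 216*x + 324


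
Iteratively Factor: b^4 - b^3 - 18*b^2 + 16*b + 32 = (b + 4)*(b^3 - 5*b^2 + 2*b + 8) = (b + 1)*(b + 4)*(b^2 - 6*b + 8) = (b - 4)*(b + 1)*(b + 4)*(b - 2)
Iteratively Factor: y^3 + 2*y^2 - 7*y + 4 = (y + 4)*(y^2 - 2*y + 1) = (y - 1)*(y + 4)*(y - 1)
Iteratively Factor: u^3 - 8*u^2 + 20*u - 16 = (u - 2)*(u^2 - 6*u + 8) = (u - 4)*(u - 2)*(u - 2)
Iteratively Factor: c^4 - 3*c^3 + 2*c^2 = (c)*(c^3 - 3*c^2 + 2*c) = c^2*(c^2 - 3*c + 2) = c^2*(c - 1)*(c - 2)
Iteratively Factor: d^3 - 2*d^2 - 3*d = (d + 1)*(d^2 - 3*d) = (d - 3)*(d + 1)*(d)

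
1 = 1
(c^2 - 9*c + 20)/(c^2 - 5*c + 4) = (c - 5)/(c - 1)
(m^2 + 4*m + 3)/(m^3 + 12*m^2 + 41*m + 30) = (m + 3)/(m^2 + 11*m + 30)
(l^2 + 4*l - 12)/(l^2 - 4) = (l + 6)/(l + 2)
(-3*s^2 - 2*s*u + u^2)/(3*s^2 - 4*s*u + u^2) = (-s - u)/(s - u)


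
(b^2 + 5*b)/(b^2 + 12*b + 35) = b/(b + 7)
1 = 1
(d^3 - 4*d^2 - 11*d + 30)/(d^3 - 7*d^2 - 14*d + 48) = (d - 5)/(d - 8)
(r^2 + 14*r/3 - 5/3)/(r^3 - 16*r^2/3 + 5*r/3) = (r + 5)/(r*(r - 5))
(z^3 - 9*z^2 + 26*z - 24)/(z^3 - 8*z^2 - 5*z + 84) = (z^2 - 5*z + 6)/(z^2 - 4*z - 21)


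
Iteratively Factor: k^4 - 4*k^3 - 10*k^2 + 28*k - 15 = (k - 5)*(k^3 + k^2 - 5*k + 3) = (k - 5)*(k - 1)*(k^2 + 2*k - 3) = (k - 5)*(k - 1)*(k + 3)*(k - 1)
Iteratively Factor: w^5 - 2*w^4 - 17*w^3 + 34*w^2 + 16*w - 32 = (w - 4)*(w^4 + 2*w^3 - 9*w^2 - 2*w + 8) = (w - 4)*(w - 1)*(w^3 + 3*w^2 - 6*w - 8) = (w - 4)*(w - 2)*(w - 1)*(w^2 + 5*w + 4) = (w - 4)*(w - 2)*(w - 1)*(w + 4)*(w + 1)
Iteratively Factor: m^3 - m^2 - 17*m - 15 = (m - 5)*(m^2 + 4*m + 3) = (m - 5)*(m + 1)*(m + 3)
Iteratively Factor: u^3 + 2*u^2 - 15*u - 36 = (u + 3)*(u^2 - u - 12) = (u + 3)^2*(u - 4)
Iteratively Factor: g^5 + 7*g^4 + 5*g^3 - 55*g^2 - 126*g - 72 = (g + 2)*(g^4 + 5*g^3 - 5*g^2 - 45*g - 36) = (g - 3)*(g + 2)*(g^3 + 8*g^2 + 19*g + 12) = (g - 3)*(g + 2)*(g + 3)*(g^2 + 5*g + 4) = (g - 3)*(g + 1)*(g + 2)*(g + 3)*(g + 4)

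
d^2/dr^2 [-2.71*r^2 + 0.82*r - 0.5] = -5.42000000000000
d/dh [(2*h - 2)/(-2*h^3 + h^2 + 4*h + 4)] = 2*(-2*h^3 + h^2 + 4*h - 2*(h - 1)*(-3*h^2 + h + 2) + 4)/(-2*h^3 + h^2 + 4*h + 4)^2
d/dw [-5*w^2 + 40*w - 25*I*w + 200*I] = -10*w + 40 - 25*I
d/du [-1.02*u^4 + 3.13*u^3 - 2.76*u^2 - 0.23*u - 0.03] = -4.08*u^3 + 9.39*u^2 - 5.52*u - 0.23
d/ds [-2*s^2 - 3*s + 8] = -4*s - 3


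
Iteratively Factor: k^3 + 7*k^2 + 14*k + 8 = (k + 4)*(k^2 + 3*k + 2) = (k + 2)*(k + 4)*(k + 1)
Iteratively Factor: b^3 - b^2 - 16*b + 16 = (b - 1)*(b^2 - 16) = (b - 1)*(b + 4)*(b - 4)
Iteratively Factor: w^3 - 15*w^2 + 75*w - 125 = (w - 5)*(w^2 - 10*w + 25) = (w - 5)^2*(w - 5)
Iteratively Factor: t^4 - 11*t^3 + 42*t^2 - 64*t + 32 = (t - 1)*(t^3 - 10*t^2 + 32*t - 32) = (t - 4)*(t - 1)*(t^2 - 6*t + 8) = (t - 4)*(t - 2)*(t - 1)*(t - 4)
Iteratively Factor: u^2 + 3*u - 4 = (u - 1)*(u + 4)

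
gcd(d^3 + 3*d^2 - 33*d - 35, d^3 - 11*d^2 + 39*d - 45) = d - 5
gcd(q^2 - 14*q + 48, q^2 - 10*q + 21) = 1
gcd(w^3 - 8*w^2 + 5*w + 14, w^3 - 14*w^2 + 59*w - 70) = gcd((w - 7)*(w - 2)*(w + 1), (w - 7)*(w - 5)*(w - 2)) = w^2 - 9*w + 14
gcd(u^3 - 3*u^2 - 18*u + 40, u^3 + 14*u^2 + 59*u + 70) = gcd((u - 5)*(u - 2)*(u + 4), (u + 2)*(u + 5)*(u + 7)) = 1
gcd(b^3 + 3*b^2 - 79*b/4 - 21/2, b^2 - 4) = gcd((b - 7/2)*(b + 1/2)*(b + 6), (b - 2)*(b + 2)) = 1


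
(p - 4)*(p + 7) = p^2 + 3*p - 28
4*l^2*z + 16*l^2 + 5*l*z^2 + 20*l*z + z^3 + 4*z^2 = (l + z)*(4*l + z)*(z + 4)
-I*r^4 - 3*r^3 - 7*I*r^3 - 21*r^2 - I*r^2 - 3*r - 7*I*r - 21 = (r + 7)*(r - 3*I)*(r - I)*(-I*r + 1)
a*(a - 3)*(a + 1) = a^3 - 2*a^2 - 3*a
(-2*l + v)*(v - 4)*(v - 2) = -2*l*v^2 + 12*l*v - 16*l + v^3 - 6*v^2 + 8*v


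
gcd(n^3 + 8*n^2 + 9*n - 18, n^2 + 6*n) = n + 6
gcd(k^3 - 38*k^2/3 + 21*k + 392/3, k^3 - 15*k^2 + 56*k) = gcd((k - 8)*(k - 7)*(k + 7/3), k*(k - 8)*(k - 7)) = k^2 - 15*k + 56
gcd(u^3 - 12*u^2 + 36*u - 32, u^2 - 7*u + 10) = u - 2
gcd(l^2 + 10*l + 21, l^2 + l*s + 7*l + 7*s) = l + 7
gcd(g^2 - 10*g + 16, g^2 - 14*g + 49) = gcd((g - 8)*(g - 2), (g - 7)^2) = 1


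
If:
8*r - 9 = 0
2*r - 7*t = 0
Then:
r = 9/8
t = 9/28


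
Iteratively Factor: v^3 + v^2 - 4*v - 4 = (v + 1)*(v^2 - 4) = (v + 1)*(v + 2)*(v - 2)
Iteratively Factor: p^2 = (p)*(p)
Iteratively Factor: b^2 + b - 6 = (b - 2)*(b + 3)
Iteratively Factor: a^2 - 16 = (a - 4)*(a + 4)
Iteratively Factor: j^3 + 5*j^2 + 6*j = (j + 2)*(j^2 + 3*j) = j*(j + 2)*(j + 3)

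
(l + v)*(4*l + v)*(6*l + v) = 24*l^3 + 34*l^2*v + 11*l*v^2 + v^3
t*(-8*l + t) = -8*l*t + t^2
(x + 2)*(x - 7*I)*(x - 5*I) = x^3 + 2*x^2 - 12*I*x^2 - 35*x - 24*I*x - 70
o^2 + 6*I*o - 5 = (o + I)*(o + 5*I)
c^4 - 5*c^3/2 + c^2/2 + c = c*(c - 2)*(c - 1)*(c + 1/2)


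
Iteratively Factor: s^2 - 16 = (s - 4)*(s + 4)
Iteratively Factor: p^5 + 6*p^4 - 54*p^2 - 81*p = (p)*(p^4 + 6*p^3 - 54*p - 81) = p*(p + 3)*(p^3 + 3*p^2 - 9*p - 27) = p*(p + 3)^2*(p^2 - 9) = p*(p + 3)^3*(p - 3)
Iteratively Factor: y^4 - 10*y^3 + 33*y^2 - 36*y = (y)*(y^3 - 10*y^2 + 33*y - 36) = y*(y - 3)*(y^2 - 7*y + 12) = y*(y - 4)*(y - 3)*(y - 3)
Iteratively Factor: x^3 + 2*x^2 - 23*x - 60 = (x + 4)*(x^2 - 2*x - 15) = (x + 3)*(x + 4)*(x - 5)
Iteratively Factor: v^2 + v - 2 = (v - 1)*(v + 2)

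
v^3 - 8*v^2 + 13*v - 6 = (v - 6)*(v - 1)^2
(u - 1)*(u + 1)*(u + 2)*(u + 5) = u^4 + 7*u^3 + 9*u^2 - 7*u - 10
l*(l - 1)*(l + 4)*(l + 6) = l^4 + 9*l^3 + 14*l^2 - 24*l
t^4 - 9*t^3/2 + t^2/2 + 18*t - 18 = (t - 3)*(t - 2)*(t - 3/2)*(t + 2)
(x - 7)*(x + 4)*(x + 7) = x^3 + 4*x^2 - 49*x - 196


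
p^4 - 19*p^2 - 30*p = p*(p - 5)*(p + 2)*(p + 3)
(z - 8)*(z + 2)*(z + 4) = z^3 - 2*z^2 - 40*z - 64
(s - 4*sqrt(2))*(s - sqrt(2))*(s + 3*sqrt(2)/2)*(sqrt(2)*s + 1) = sqrt(2)*s^4 - 6*s^3 - 21*sqrt(2)*s^2/2 + 17*s + 12*sqrt(2)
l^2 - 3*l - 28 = (l - 7)*(l + 4)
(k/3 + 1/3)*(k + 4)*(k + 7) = k^3/3 + 4*k^2 + 13*k + 28/3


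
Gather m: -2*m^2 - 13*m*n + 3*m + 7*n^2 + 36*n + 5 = -2*m^2 + m*(3 - 13*n) + 7*n^2 + 36*n + 5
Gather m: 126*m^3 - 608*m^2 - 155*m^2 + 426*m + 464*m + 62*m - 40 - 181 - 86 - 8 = 126*m^3 - 763*m^2 + 952*m - 315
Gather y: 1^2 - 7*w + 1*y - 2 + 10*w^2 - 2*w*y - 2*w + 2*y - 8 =10*w^2 - 9*w + y*(3 - 2*w) - 9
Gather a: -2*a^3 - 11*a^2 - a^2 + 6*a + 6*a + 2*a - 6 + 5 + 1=-2*a^3 - 12*a^2 + 14*a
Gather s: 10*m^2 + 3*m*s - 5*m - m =10*m^2 + 3*m*s - 6*m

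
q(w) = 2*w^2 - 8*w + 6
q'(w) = 4*w - 8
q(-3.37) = 55.67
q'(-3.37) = -21.48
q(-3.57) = 60.05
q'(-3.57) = -22.28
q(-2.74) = 42.94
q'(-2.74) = -18.96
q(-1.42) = 21.39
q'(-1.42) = -13.68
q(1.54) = -1.58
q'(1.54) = -1.84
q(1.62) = -1.71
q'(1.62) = -1.52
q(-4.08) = 71.93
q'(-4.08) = -24.32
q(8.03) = 70.72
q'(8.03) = 24.12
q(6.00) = 30.00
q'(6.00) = 16.00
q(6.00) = 30.00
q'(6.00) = 16.00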